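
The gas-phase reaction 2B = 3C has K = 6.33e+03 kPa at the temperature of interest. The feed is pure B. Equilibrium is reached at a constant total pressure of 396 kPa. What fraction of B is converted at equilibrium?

Basis: 1 mol B initially; let X = conversion of B. Extent ξ = 0.5X.
Mole table: n_B = 1 − X; n_C = 1.5X.
Total moles n_T = 1 + 0.5X.
With p_i = (n_i/n_T)P, K = p_C^3 / (p_B^2).
Substituting and setting equal to 6.33e+03 kPa gives a polynomial in X; the root in (0,1) is X = 0.747.

X = 0.747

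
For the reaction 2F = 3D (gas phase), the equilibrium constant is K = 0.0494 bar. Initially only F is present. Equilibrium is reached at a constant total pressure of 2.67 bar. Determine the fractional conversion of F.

Let X = conversion of F (basis 1 mol F); extent of reaction ξ = 0.5X.
Mole table: n_F = 1 − X; n_D = 1.5X.
Total moles n_T = 1 + 0.5X.
y_i = n_i/n_T, p_i = y_i·P. K = p_D^3 / (p_F^2).
This yields a degree-3 equation in X; solving on (0,1), X = 0.161.

X = 0.161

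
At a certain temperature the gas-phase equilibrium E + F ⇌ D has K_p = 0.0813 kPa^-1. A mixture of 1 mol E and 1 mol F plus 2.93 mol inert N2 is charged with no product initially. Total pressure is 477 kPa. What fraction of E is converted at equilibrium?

Let X = conversion of E (basis 1 mol E); extent of reaction ξ = X.
Mole table: n_E = 1 − X; n_F = 1 − X; n_D = X; n_I = 2.93 (inert).
Total moles n_T = 4.93 − X.
Mole fractions y_i = n_i/n_T; K_p = p_D / (p_E p_F) with p_i = y_i·P.
This yields a degree-2 equation in X; solving on (0,1), X = 0.720.

X = 0.720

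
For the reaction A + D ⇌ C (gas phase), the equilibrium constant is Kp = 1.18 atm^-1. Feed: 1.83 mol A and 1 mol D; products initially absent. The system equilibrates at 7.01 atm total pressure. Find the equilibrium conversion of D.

X = 0.807

Let X = conversion of D (basis 1 mol D); extent of reaction ξ = X.
Mole table: n_A = 1.83 − X; n_D = 1 − X; n_C = X.
n_T = Σnᵢ = 2.83 − X.
y_i = n_i/n_T, p_i = y_i·P. Kp = p_C / (p_A p_D).
Setting this equal to 1.18 atm^-1 and taking the physical root (0 < X < 1) gives X = 0.807.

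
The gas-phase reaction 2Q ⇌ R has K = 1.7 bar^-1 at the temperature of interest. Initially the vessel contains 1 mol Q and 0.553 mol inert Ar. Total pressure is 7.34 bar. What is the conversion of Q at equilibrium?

Let X = conversion of Q (basis 1 mol Q); extent of reaction ξ = 0.5X.
Mole table: n_Q = 1 − X; n_R = 0.5X; n_I = 0.553 (inert).
Summing: n_T = 1.55 − 0.5X.
y_i = n_i/n_T, p_i = y_i·P. K = p_R / (p_Q^2).
Equating to 1.7 bar^-1 and solving on 0 < X < 1: X = 0.807.

X = 0.807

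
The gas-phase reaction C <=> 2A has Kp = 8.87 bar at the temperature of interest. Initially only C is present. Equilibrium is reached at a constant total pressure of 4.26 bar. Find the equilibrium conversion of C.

X = 0.585

Take 1 mol C as basis and let X be its fractional conversion, so ξ = X.
Mole table: n_C = 1 − X; n_A = 2X.
n_T = Σnᵢ = 1 + X.
Mole fractions y_i = n_i/n_T; Kp = p_A^2 / (p_C) with p_i = y_i·P.
Setting this equal to 8.87 bar and taking the physical root (0 < X < 1) gives X = 0.585.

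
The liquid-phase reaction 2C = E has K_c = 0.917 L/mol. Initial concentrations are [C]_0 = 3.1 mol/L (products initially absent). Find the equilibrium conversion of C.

X = 0.659

Let X = conversion of C; extent ξ = 3.1X/2 mol/L.
Concentrations: [C] = 3.1 − 3.1X; [E] = 1.55X.
K_c = [E] / ([C]^2).
This equals 0.917 at X = 0.659 (the root in 0 < X < 1).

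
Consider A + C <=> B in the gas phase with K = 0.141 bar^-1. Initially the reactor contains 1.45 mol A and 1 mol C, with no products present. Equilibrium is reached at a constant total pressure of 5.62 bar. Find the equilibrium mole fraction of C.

y_C = 0.326

Take 1 mol C as basis and let X be its fractional conversion, so ξ = X.
Mole table: n_A = 1.45 − X; n_C = 1 − X; n_B = X.
Total moles n_T = 2.45 − X.
y_i = n_i/n_T, p_i = y_i·P. K = p_B / (p_A p_C).
Substituting and setting equal to 0.141 bar^-1 gives a polynomial in X; the root in (0,1) is X = 0.298.
Then n_C = 0.702, n_T = 2.15, so y_C = 0.326.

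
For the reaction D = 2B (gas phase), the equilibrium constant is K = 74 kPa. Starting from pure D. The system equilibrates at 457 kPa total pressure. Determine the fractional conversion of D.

Let X = conversion of D (basis 1 mol D); extent of reaction ξ = X.
At extent ξ: n_D = 1 − X; n_B = 2X.
Summing: n_T = 1 + X.
With p_i = (n_i/n_T)P, K = p_B^2 / (p_D).
Setting this equal to 74 kPa and taking the physical root (0 < X < 1) gives X = 0.197.

X = 0.197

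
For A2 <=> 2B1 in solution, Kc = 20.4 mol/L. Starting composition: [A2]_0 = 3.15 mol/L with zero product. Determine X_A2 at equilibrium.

X = 0.699

Let X = conversion of A2; extent ξ = 3.15·X mol/L.
Concentrations: [A2] = 3.15 − 3.15X; [B1] = 6.3X.
Kc = [B1]^2 / ([A2]).
Solving Kc = 20.4 for X ∈ (0,1): X = 0.699.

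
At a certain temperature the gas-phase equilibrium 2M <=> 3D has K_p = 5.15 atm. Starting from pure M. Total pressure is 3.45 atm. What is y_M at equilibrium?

y_M = 0.390

Take 1 mol M as basis and let X be its fractional conversion, so ξ = 0.5X.
Species balance: n_M = 1 − X; n_D = 1.5X.
Total moles n_T = 1 + 0.5X.
y_i = n_i/n_T, p_i = y_i·P. K_p = p_D^3 / (p_M^2).
This yields a degree-3 equation in X; solving on (0,1), X = 0.510.
Then n_M = 0.49, n_T = 1.26, so y_M = 0.390.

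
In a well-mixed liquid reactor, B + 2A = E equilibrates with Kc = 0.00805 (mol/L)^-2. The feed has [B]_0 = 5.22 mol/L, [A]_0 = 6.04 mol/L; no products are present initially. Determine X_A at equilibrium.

Let X = conversion of A; extent ξ = 6.04X/2 mol/L.
Concentrations: [B] = 5.22 − 3.02X; [A] = 6.04 − 6.04X; [E] = 3.02X.
Kc = [E] / ([B] [A]^2).
Setting equal to 0.00805 and solving for X on (0,1) gives X = 0.247.

X = 0.247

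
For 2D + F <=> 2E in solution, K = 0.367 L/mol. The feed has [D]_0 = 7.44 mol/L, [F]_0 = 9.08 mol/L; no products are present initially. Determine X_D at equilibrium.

Let X = conversion of D; extent ξ = 7.44X/2 mol/L.
Concentrations: [D] = 7.44 − 7.44X; [F] = 9.08 − 3.72X; [E] = 7.44X.
K = [E]^2 / ([D]^2 [F]).
Setting equal to 0.367 and solving for X on (0,1) gives X = 0.612.

X = 0.612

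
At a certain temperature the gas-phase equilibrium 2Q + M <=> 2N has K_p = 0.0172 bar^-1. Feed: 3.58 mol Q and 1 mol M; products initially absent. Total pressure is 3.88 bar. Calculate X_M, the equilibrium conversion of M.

Take 1 mol M as basis and let X be its fractional conversion, so ξ = X.
Mole table: n_Q = 3.58 − 2X; n_M = 1 − X; n_N = 2X.
Summing: n_T = 4.58 − X.
Mole fractions y_i = n_i/n_T; K_p = p_N^2 / (p_Q^2 p_M) with p_i = y_i·P.
This yields a degree-3 equation in X; solving on (0,1), X = 0.180.

X = 0.180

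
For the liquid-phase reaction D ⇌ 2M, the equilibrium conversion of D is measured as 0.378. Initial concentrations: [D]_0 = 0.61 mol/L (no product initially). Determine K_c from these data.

K_c = 0.561 mol/L

Let X = conversion of D.
Concentrations: [D] = 0.61 − 0.61X; [M] = 1.22X.
At X = 0.378: [D] = 0.379, [M] = 0.461.
K_c = [M]^2 / ([D]) = 0.561 mol/L.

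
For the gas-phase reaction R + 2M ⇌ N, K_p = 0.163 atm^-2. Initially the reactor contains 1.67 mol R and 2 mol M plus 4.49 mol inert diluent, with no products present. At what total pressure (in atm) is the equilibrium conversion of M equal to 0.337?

Take 2 mol M as basis and let X be its fractional conversion, so ξ = X.
Mole table: n_R = 1.67 − X; n_M = 2 − 2X; n_N = X; n_I = 4.49 (inert).
Total moles n_T = 8.16 − 2X.
K_p = p_N / (p_R p_M^2) with p_i = (n_i/n_T)·P.
At X = 0.337: the mole-fraction product g(X) = Π y_i^ν_i = 8.058. Since K_p = g(X)·P^{-2}, P = (g/K_p)^(1/2) = (8.058/0.163)^(1/2) = 7.03 atm.

P = 7.03 atm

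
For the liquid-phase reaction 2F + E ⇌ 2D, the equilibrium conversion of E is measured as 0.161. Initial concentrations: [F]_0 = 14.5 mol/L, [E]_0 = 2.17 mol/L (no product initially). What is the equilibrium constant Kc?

Kc = 0.00141 L/mol

Let X = conversion of E.
Concentrations: [F] = 14.5 − 4.34X; [E] = 2.17 − 2.17X; [D] = 4.34X.
At X = 0.161: [F] = 13.8, [E] = 1.82, [D] = 0.699.
Kc = [D]^2 / ([F]^2 [E]) = 0.00141 L/mol.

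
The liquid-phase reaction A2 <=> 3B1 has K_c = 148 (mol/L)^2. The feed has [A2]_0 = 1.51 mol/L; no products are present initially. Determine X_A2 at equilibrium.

Let X = conversion of A2; extent ξ = 1.51·X mol/L.
Concentrations: [A2] = 1.51 − 1.51X; [B1] = 4.53X.
K_c = [B1]^3 / ([A2]).
Equating to 148 (mol/L)^2: the physical root is X = 0.793.

X = 0.793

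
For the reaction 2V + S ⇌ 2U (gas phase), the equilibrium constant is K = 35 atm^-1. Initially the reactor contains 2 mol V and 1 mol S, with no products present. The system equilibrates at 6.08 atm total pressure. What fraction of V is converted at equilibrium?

X = 0.811

Take 2 mol V as basis and let X be its fractional conversion, so ξ = X.
Moles: n_V = 2 − 2X; n_S = 1 − X; n_U = 2X.
Summing: n_T = 3 − X.
Mole fractions y_i = n_i/n_T; K = p_U^2 / (p_V^2 p_S) with p_i = y_i·P.
This yields a degree-3 equation in X; solving on (0,1), X = 0.811.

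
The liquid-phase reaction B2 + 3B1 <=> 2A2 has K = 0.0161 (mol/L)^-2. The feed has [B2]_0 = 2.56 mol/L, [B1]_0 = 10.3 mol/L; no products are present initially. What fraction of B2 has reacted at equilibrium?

Let X = conversion of B2; extent ξ = 2.56·X mol/L.
Concentrations: [B2] = 2.56 − 2.56X; [B1] = 10.3 − 7.68X; [A2] = 5.12X.
K = [A2]^2 / ([B2] [B1]^3).
Equating to 0.0161 (mol/L)^-2: the physical root is X = 0.483.

X = 0.483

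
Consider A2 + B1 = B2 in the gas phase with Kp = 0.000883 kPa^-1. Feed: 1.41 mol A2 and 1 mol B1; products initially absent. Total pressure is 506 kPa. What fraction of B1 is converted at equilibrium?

X = 0.197

Basis: 1 mol B1 initially; let X = conversion of B1. Extent ξ = X.
Species balance: n_A2 = 1.41 − X; n_B1 = 1 − X; n_B2 = X.
Total moles n_T = 2.41 − X.
With p_i = (n_i/n_T)P, Kp = p_B2 / (p_A2 p_B1).
This yields a degree-2 equation in X; solving on (0,1), X = 0.197.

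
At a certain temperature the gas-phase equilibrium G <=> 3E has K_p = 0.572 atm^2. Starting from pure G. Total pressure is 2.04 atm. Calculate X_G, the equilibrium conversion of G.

Let X = conversion of G (basis 1 mol G); extent of reaction ξ = X.
At extent ξ: n_G = 1 − X; n_E = 3X.
Total moles n_T = 1 + 2X.
With p_i = (n_i/n_T)P, K_p = p_E^3 / (p_G).
Setting this equal to 0.572 atm^2 and taking the physical root (0 < X < 1) gives X = 0.200.

X = 0.200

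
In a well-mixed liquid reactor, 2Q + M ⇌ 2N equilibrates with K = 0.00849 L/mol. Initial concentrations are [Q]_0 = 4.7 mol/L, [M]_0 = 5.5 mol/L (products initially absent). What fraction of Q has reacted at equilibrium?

X = 0.172

Let X = conversion of Q; extent ξ = 4.7X/2 mol/L.
Concentrations: [Q] = 4.7 − 4.7X; [M] = 5.5 − 2.35X; [N] = 4.7X.
K = [N]^2 / ([Q]^2 [M]).
This equals 0.00849 at X = 0.172 (the root in 0 < X < 1).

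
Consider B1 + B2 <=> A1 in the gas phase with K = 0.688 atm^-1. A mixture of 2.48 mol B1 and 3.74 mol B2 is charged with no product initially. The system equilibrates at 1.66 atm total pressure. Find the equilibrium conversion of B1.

X = 0.377

Let X = conversion of B1 (basis 2.48 mol B1); extent of reaction ξ = 2.48X.
Species balance: n_B1 = 2.48 − 2.48X; n_B2 = 3.74 − 2.48X; n_A1 = 2.48X.
Summing: n_T = 6.22 − 2.48X.
Mole fractions y_i = n_i/n_T; K = p_A1 / (p_B1 p_B2) with p_i = y_i·P.
Substituting and setting equal to 0.688 atm^-1 gives a polynomial in X; the root in (0,1) is X = 0.377.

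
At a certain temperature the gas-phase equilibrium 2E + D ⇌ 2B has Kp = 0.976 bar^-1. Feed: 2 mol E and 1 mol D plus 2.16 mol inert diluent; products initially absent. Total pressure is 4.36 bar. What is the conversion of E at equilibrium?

X = 0.419

Basis: 2 mol E initially; let X = conversion of E. Extent ξ = X.
Moles: n_E = 2 − 2X; n_D = 1 − X; n_B = 2X; n_I = 2.16 (inert).
Total moles n_T = 5.16 − X.
With p_i = (n_i/n_T)P, Kp = p_B^2 / (p_E^2 p_D).
This yields a degree-3 equation in X; solving on (0,1), X = 0.419.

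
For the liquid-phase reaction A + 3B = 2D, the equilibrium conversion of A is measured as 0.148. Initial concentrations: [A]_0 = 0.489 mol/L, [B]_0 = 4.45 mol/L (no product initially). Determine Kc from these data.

Kc = 0.000663 (mol/L)^-2

Let X = conversion of A.
Concentrations: [A] = 0.489 − 0.489X; [B] = 4.45 − 1.47X; [D] = 0.978X.
At X = 0.148: [A] = 0.417, [B] = 4.23, [D] = 0.145.
Kc = [D]^2 / ([A] [B]^3) = 0.000663 (mol/L)^-2.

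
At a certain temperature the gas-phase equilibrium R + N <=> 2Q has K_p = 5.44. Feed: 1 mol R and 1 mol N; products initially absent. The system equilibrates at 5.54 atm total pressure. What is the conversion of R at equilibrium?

Let X = conversion of R (basis 1 mol R); extent of reaction ξ = X.
At extent ξ: n_R = 1 − X; n_N = 1 − X; n_Q = 2X.
n_T stays at 2 (no change in mole number).
With p_i = (n_i/n_T)P, K_p = p_Q^2 / (p_R p_N).
This yields a degree-2 equation in X; solving on (0,1), X = 0.538.

X = 0.538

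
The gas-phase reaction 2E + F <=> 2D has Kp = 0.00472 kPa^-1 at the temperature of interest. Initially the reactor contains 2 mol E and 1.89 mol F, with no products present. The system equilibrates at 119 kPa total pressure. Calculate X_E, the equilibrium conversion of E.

X = 0.332

Basis: 2 mol E initially; let X = conversion of E. Extent ξ = X.
At extent ξ: n_E = 2 − 2X; n_F = 1.89 − X; n_D = 2X.
Total moles n_T = 3.89 − X.
With p_i = (n_i/n_T)P, Kp = p_D^2 / (p_E^2 p_F).
Equating to 0.00472 kPa^-1 and solving on 0 < X < 1: X = 0.332.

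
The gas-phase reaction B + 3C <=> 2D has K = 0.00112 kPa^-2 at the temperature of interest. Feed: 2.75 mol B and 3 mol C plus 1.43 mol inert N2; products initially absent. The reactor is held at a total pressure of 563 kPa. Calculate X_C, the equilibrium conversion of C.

X = 0.834

Let X = conversion of C (basis 3 mol C); extent of reaction ξ = X.
Mole table: n_B = 2.75 − X; n_C = 3 − 3X; n_D = 2X; n_I = 1.43 (inert).
Total moles n_T = 7.18 − 2X.
With p_i = (n_i/n_T)P, K = p_D^2 / (p_B p_C^3).
Setting this equal to 0.00112 kPa^-2 and taking the physical root (0 < X < 1) gives X = 0.834.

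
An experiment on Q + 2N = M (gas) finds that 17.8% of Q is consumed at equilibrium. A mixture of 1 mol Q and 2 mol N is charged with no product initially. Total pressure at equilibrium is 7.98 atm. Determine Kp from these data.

Kp = 0.0088 atm^-2

Let X = conversion of Q (basis 1 mol Q); extent of reaction ξ = X.
Species balance: n_Q = 1 − X; n_N = 2 − 2X; n_M = X.
n_T = Σnᵢ = 3 − 2X.
At X = 0.178: n_Q = 0.822, n_N = 1.64, n_M = 0.178, n_T = 2.64.
p_i = (n_i/n_T)·P. Kp = p_M / (p_Q p_N^2) = 0.0088 atm^-2.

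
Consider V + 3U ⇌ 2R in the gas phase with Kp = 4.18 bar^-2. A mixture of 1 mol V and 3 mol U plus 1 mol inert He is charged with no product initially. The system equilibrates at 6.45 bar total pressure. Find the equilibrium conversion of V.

Let X = conversion of V (basis 1 mol V); extent of reaction ξ = X.
At extent ξ: n_V = 1 − X; n_U = 3 − 3X; n_R = 2X; n_I = 1 (inert).
n_T = Σnᵢ = 5 − 2X.
Mole fractions y_i = n_i/n_T; Kp = p_R^2 / (p_V p_U^3) with p_i = y_i·P.
Setting this equal to 4.18 bar^-2 and taking the physical root (0 < X < 1) gives X = 0.726.

X = 0.726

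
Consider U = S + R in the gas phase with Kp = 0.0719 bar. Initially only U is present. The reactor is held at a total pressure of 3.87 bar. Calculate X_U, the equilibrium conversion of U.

X = 0.135

Take 1 mol U as basis and let X be its fractional conversion, so ξ = X.
Mole table: n_U = 1 − X; n_S = X; n_R = X.
Total moles n_T = 1 + X.
With p_i = (n_i/n_T)P, Kp = p_S p_R / (p_U).
Setting this equal to 0.0719 bar and taking the physical root (0 < X < 1) gives X = 0.135.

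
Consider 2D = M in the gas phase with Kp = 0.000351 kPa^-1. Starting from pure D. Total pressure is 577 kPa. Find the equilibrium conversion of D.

X = 0.257

Let X = conversion of D (basis 1 mol D); extent of reaction ξ = 0.5X.
At extent ξ: n_D = 1 − X; n_M = 0.5X.
Total moles n_T = 1 − 0.5X.
With p_i = (n_i/n_T)P, Kp = p_M / (p_D^2).
Substituting and setting equal to 0.000351 kPa^-1 gives a polynomial in X; the root in (0,1) is X = 0.257.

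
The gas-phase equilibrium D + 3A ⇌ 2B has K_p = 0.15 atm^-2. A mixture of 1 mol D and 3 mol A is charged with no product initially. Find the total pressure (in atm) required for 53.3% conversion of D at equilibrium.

Basis: 1 mol D initially; let X = conversion of D. Extent ξ = X.
At extent ξ: n_D = 1 − X; n_A = 3 − 3X; n_B = 2X.
n_T = Σnᵢ = 4 − 2X.
K_p = p_B^2 / (p_D p_A^3) with p_i = (n_i/n_T)·P.
At X = 0.533: the mole-fraction product g(X) = Π y_i^ν_i = 7.617. Since K_p = g(X)·P^{-2}, P = (g/K_p)^(1/2) = (7.617/0.15)^(1/2) = 7.13 atm.

P = 7.13 atm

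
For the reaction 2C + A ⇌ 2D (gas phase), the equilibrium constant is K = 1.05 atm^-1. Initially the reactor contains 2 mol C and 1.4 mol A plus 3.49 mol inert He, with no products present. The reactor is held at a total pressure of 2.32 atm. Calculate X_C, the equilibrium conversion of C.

X = 0.382

Take 2 mol C as basis and let X be its fractional conversion, so ξ = X.
Moles: n_C = 2 − 2X; n_A = 1.4 − X; n_D = 2X; n_I = 3.49 (inert).
Summing: n_T = 6.89 − X.
With p_i = (n_i/n_T)P, K = p_D^2 / (p_C^2 p_A).
Setting this equal to 1.05 atm^-1 and taking the physical root (0 < X < 1) gives X = 0.382.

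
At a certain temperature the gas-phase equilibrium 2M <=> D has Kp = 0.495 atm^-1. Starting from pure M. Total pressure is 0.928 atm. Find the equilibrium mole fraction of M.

Basis: 1 mol M initially; let X = conversion of M. Extent ξ = 0.5X.
At extent ξ: n_M = 1 − X; n_D = 0.5X.
Summing: n_T = 1 − 0.5X.
y_i = n_i/n_T, p_i = y_i·P. Kp = p_D / (p_M^2).
This yields a degree-2 equation in X; solving on (0,1), X = 0.406.
Then n_M = 0.594, n_T = 0.797, so y_M = 0.745.

y_M = 0.745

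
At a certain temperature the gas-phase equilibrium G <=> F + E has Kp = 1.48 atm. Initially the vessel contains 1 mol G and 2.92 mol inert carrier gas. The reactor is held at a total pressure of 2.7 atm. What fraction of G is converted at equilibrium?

Let X = conversion of G (basis 1 mol G); extent of reaction ξ = X.
At extent ξ: n_G = 1 − X; n_F = X; n_E = X; n_I = 2.92 (inert).
Total moles n_T = 3.92 + X.
With p_i = (n_i/n_T)P, Kp = p_F p_E / (p_G).
This yields a degree-2 equation in X; solving on (0,1), X = 0.770.

X = 0.770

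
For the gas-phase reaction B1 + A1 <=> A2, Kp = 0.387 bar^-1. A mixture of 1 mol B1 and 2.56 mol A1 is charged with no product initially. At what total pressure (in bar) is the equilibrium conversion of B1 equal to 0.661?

Let X = conversion of B1 (basis 1 mol B1); extent of reaction ξ = X.
Moles: n_B1 = 1 − X; n_A1 = 2.56 − X; n_A2 = X.
Total moles n_T = 3.56 − X.
Kp = p_A2 / (p_B1 p_A1) with p_i = (n_i/n_T)·P.
At X = 0.661: the mole-fraction product g(X) = Π y_i^ν_i = 2.977. Since Kp = g(X)·P^{-1}, P = (g/Kp)^(1/1) = (2.977/0.387)^(1/1) = 7.69 bar.

P = 7.69 bar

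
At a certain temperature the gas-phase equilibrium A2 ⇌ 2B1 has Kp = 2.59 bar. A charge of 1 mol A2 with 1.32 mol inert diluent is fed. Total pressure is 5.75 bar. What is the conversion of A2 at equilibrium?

Take 1 mol A2 as basis and let X be its fractional conversion, so ξ = X.
Moles: n_A2 = 1 − X; n_B1 = 2X; n_I = 1.32 (inert).
Summing: n_T = 2.32 + X.
y_i = n_i/n_T, p_i = y_i·P. Kp = p_B1^2 / (p_A2).
Equating to 2.59 bar and solving on 0 < X < 1: X = 0.422.

X = 0.422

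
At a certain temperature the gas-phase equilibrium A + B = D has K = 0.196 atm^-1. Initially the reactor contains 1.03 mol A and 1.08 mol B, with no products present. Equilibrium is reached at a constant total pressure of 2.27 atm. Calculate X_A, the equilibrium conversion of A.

X = 0.172

Let X = conversion of A (basis 1.03 mol A); extent of reaction ξ = 1.03X.
Species balance: n_A = 1.03 − 1.03X; n_B = 1.08 − 1.03X; n_D = 1.03X.
Total moles n_T = 2.11 − 1.03X.
Mole fractions y_i = n_i/n_T; K = p_D / (p_A p_B) with p_i = y_i·P.
This yields a degree-2 equation in X; solving on (0,1), X = 0.172.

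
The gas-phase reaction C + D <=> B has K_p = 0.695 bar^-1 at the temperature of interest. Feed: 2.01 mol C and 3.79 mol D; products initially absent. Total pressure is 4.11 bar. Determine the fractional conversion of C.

X = 0.615

Take 2.01 mol C as basis and let X be its fractional conversion, so ξ = 2.01X.
Mole table: n_C = 2.01 − 2.01X; n_D = 3.79 − 2.01X; n_B = 2.01X.
Summing: n_T = 5.8 − 2.01X.
Mole fractions y_i = n_i/n_T; K_p = p_B / (p_C p_D) with p_i = y_i·P.
Substituting and setting equal to 0.695 bar^-1 gives a polynomial in X; the root in (0,1) is X = 0.615.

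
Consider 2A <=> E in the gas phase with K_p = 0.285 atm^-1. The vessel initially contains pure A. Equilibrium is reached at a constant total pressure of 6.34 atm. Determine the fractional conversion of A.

Let X = conversion of A (basis 1 mol A); extent of reaction ξ = 0.5X.
Mole table: n_A = 1 − X; n_E = 0.5X.
Summing: n_T = 1 − 0.5X.
With p_i = (n_i/n_T)P, K_p = p_E / (p_A^2).
This yields a degree-2 equation in X; solving on (0,1), X = 0.651.

X = 0.651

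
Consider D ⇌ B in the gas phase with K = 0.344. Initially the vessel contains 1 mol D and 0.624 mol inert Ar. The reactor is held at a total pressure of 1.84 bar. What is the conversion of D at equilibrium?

Take 1 mol D as basis and let X be its fractional conversion, so ξ = X.
Moles: n_D = 1 − X; n_B = X; n_I = 0.624 (inert).
n_T stays at 1.62 (no change in mole number).
Mole fractions y_i = n_i/n_T; K = p_B / (p_D) with p_i = y_i·P.
Substituting and setting equal to 0.344 gives a polynomial in X; the root in (0,1) is X = 0.256.

X = 0.256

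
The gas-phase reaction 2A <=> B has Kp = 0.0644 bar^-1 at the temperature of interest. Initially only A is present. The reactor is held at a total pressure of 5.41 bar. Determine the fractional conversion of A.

X = 0.354

Take 1 mol A as basis and let X be its fractional conversion, so ξ = 0.5X.
Mole table: n_A = 1 − X; n_B = 0.5X.
Summing: n_T = 1 − 0.5X.
Mole fractions y_i = n_i/n_T; Kp = p_B / (p_A^2) with p_i = y_i·P.
Setting this equal to 0.0644 bar^-1 and taking the physical root (0 < X < 1) gives X = 0.354.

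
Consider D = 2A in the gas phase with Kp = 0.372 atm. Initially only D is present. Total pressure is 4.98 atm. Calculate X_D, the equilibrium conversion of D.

X = 0.135

Let X = conversion of D (basis 1 mol D); extent of reaction ξ = X.
Mole table: n_D = 1 − X; n_A = 2X.
Total moles n_T = 1 + X.
With p_i = (n_i/n_T)P, Kp = p_A^2 / (p_D).
Equating to 0.372 atm and solving on 0 < X < 1: X = 0.135.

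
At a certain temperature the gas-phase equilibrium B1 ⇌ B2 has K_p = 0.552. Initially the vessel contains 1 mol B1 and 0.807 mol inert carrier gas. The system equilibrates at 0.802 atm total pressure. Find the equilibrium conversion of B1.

Let X = conversion of B1 (basis 1 mol B1); extent of reaction ξ = X.
Moles: n_B1 = 1 − X; n_B2 = X; n_I = 0.807 (inert).
Total moles n_T = 1.81 (Δν = 0, constant).
Mole fractions y_i = n_i/n_T; K_p = p_B2 / (p_B1) with p_i = y_i·P.
Substituting and setting equal to 0.552 gives a polynomial in X; the root in (0,1) is X = 0.356.

X = 0.356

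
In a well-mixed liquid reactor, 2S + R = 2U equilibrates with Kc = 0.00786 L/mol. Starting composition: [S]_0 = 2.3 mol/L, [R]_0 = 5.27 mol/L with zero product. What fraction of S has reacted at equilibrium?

X = 0.167

Let X = conversion of S; extent ξ = 2.3X/2 mol/L.
Concentrations: [S] = 2.3 − 2.3X; [R] = 5.27 − 1.15X; [U] = 2.3X.
Kc = [U]^2 / ([S]^2 [R]).
Solving Kc = 0.00786 for X ∈ (0,1): X = 0.167.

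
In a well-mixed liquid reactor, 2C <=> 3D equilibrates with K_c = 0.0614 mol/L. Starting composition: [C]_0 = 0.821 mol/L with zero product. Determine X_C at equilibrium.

Let X = conversion of C; extent ξ = 0.821X/2 mol/L.
Concentrations: [C] = 0.821 − 0.821X; [D] = 1.23X.
K_c = [D]^3 / ([C]^2).
Equating to 0.0614 mol/L: the physical root is X = 0.235.

X = 0.235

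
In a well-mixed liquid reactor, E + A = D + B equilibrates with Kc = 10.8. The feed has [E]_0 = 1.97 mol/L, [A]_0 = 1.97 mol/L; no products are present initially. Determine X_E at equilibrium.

X = 0.767

Let X = conversion of E; extent ξ = 1.97·X mol/L.
Concentrations: [E] = 1.97 − 1.97X; [A] = 1.97 − 1.97X; [D] = 1.97X; [B] = 1.97X.
Kc = [D] [B] / ([E] [A]).
Setting equal to 10.8 and solving for X on (0,1) gives X = 0.767.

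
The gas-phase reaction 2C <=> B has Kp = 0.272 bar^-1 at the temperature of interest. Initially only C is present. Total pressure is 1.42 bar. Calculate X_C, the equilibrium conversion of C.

X = 0.373

Let X = conversion of C (basis 1 mol C); extent of reaction ξ = 0.5X.
Species balance: n_C = 1 − X; n_B = 0.5X.
n_T = Σnᵢ = 1 − 0.5X.
y_i = n_i/n_T, p_i = y_i·P. Kp = p_B / (p_C^2).
This yields a degree-2 equation in X; solving on (0,1), X = 0.373.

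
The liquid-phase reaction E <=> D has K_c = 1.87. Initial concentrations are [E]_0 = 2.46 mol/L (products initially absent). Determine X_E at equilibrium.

Let X = conversion of E; extent ξ = 2.46·X mol/L.
Concentrations: [E] = 2.46 − 2.46X; [D] = 2.46X.
K_c = [D] / ([E]).
This equals 1.87 at X = 0.652 (the root in 0 < X < 1).

X = 0.652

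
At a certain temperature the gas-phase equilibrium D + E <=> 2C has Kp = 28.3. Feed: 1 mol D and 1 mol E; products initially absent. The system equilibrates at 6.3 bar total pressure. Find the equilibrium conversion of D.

Basis: 1 mol D initially; let X = conversion of D. Extent ξ = X.
Moles: n_D = 1 − X; n_E = 1 − X; n_C = 2X.
Since Δν = 0, n_T = 2 throughout.
y_i = n_i/n_T, p_i = y_i·P. Kp = p_C^2 / (p_D p_E).
This yields a degree-2 equation in X; solving on (0,1), X = 0.727.

X = 0.727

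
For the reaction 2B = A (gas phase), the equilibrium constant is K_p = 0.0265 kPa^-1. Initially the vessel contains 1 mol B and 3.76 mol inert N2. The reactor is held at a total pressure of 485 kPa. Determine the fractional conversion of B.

Basis: 1 mol B initially; let X = conversion of B. Extent ξ = 0.5X.
Species balance: n_B = 1 − X; n_A = 0.5X; n_I = 3.76 (inert).
Total moles n_T = 4.76 − 0.5X.
y_i = n_i/n_T, p_i = y_i·P. K_p = p_A / (p_B^2).
Setting this equal to 0.0265 kPa^-1 and taking the physical root (0 < X < 1) gives X = 0.662.

X = 0.662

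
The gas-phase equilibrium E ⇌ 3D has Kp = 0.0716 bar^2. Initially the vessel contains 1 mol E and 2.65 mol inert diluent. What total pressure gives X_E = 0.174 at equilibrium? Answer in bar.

Take 1 mol E as basis and let X be its fractional conversion, so ξ = X.
At extent ξ: n_E = 1 − X; n_D = 3X; n_I = 2.65 (inert).
Summing: n_T = 3.65 + 2X.
Kp = p_D^3 / (p_E) with p_i = (n_i/n_T)·P.
At X = 0.174: the mole-fraction product g(X) = Π y_i^ν_i = 0.01077. Since Kp = g(X)·P^{2}, P = (Kp/g)^(1/2) = (0.0716/0.01077)^(1/2) = 2.58 bar.

P = 2.58 bar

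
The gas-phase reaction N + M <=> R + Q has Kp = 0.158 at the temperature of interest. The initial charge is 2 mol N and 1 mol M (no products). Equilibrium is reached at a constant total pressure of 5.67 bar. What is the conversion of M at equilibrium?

X = 0.393

Let X = conversion of M (basis 1 mol M); extent of reaction ξ = X.
At extent ξ: n_N = 2 − X; n_M = 1 − X; n_R = X; n_Q = X.
Since Δν = 0, n_T = 3 throughout.
y_i = n_i/n_T, p_i = y_i·P. Kp = p_R p_Q / (p_N p_M).
This yields a degree-2 equation in X; solving on (0,1), X = 0.393.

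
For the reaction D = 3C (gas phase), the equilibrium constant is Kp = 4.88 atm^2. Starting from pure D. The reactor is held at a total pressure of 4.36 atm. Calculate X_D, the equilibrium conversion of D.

X = 0.252

Take 1 mol D as basis and let X be its fractional conversion, so ξ = X.
At extent ξ: n_D = 1 − X; n_C = 3X.
Total moles n_T = 1 + 2X.
With p_i = (n_i/n_T)P, Kp = p_C^3 / (p_D).
Setting this equal to 4.88 atm^2 and taking the physical root (0 < X < 1) gives X = 0.252.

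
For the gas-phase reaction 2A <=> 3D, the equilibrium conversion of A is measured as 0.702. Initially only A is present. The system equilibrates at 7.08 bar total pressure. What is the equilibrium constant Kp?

Basis: 1 mol A initially; let X = conversion of A. Extent ξ = 0.5X.
At extent ξ: n_A = 1 − X; n_D = 1.5X.
Total moles n_T = 1 + 0.5X.
At X = 0.702: n_A = 0.298, n_D = 1.05, n_T = 1.35.
p_i = (n_i/n_T)·P. Kp = p_D^3 / (p_A^2) = 68.9 bar.

Kp = 68.9 bar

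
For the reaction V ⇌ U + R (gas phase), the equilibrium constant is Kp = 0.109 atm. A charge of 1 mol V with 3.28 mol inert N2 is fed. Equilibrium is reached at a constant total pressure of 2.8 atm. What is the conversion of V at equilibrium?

Let X = conversion of V (basis 1 mol V); extent of reaction ξ = X.
Moles: n_V = 1 − X; n_U = X; n_R = X; n_I = 3.28 (inert).
Total moles n_T = 4.28 + X.
y_i = n_i/n_T, p_i = y_i·P. Kp = p_U p_R / (p_V).
This yields a degree-2 equation in X; solving on (0,1), X = 0.344.

X = 0.344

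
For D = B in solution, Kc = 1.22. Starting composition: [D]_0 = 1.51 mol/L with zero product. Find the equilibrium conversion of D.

Let X = conversion of D; extent ξ = 1.51·X mol/L.
Concentrations: [D] = 1.51 − 1.51X; [B] = 1.51X.
Kc = [B] / ([D]).
Equating to 1.22: the physical root is X = 0.550.

X = 0.550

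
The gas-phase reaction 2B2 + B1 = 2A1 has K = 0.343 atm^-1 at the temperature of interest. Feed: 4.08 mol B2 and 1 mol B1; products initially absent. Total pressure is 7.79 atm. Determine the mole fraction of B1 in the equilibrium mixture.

y_B1 = 0.080

Let X = conversion of B1 (basis 1 mol B1); extent of reaction ξ = X.
Moles: n_B2 = 4.08 − 2X; n_B1 = 1 − X; n_A1 = 2X.
n_T = Σnᵢ = 5.08 − X.
y_i = n_i/n_T, p_i = y_i·P. K = p_A1^2 / (p_B2^2 p_B1).
Equating to 0.343 atm^-1 and solving on 0 < X < 1: X = 0.645.
Then n_B1 = 0.355, n_T = 4.43, so y_B1 = 0.080.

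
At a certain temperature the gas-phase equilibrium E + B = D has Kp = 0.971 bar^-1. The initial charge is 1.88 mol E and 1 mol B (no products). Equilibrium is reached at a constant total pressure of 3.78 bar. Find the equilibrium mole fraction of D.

y_D = 0.302

Let X = conversion of B (basis 1 mol B); extent of reaction ξ = X.
Moles: n_E = 1.88 − X; n_B = 1 − X; n_D = X.
Summing: n_T = 2.88 − X.
y_i = n_i/n_T, p_i = y_i·P. Kp = p_D / (p_E p_B).
Equating to 0.971 bar^-1 and solving on 0 < X < 1: X = 0.668.
Then n_D = 0.668, n_T = 2.21, so y_D = 0.302.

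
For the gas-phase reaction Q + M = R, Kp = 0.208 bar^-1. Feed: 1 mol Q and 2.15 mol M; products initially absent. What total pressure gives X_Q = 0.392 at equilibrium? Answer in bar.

P = 4.86 bar

Basis: 1 mol Q initially; let X = conversion of Q. Extent ξ = X.
Moles: n_Q = 1 − X; n_M = 2.15 − X; n_R = X.
Total moles n_T = 3.15 − X.
Kp = p_R / (p_Q p_M) with p_i = (n_i/n_T)·P.
At X = 0.392: the mole-fraction product g(X) = Π y_i^ν_i = 1.011. Since Kp = g(X)·P^{-1}, P = (g/Kp)^(1/1) = (1.011/0.208)^(1/1) = 4.86 bar.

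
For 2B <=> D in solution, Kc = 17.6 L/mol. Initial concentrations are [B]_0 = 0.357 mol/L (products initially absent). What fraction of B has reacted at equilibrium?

X = 0.755

Let X = conversion of B; extent ξ = 0.357X/2 mol/L.
Concentrations: [B] = 0.357 − 0.357X; [D] = 0.178X.
Kc = [D] / ([B]^2).
Solving Kc = 17.6 for X ∈ (0,1): X = 0.755.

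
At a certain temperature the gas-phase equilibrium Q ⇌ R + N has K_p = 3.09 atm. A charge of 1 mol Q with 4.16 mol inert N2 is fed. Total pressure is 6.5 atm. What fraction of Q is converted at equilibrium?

Let X = conversion of Q (basis 1 mol Q); extent of reaction ξ = X.
At extent ξ: n_Q = 1 − X; n_R = X; n_N = X; n_I = 4.16 (inert).
Total moles n_T = 5.16 + X.
y_i = n_i/n_T, p_i = y_i·P. K_p = p_R p_N / (p_Q).
Equating to 3.09 atm and solving on 0 < X < 1: X = 0.783.

X = 0.783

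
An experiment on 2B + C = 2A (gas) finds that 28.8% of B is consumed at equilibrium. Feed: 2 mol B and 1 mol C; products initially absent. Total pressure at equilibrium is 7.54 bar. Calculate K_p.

Take 2 mol B as basis and let X be its fractional conversion, so ξ = X.
Species balance: n_B = 2 − 2X; n_C = 1 − X; n_A = 2X.
n_T = Σnᵢ = 3 − X.
At X = 0.288: n_B = 1.42, n_C = 0.712, n_A = 0.576, n_T = 2.71.
p_i = (n_i/n_T)·P. K_p = p_A^2 / (p_B^2 p_C) = 0.0827 bar^-1.

K_p = 0.0827 bar^-1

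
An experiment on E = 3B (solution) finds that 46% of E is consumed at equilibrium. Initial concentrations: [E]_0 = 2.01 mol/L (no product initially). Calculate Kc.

Kc = 19.7 (mol/L)^2

Let X = conversion of E.
Concentrations: [E] = 2.01 − 2.01X; [B] = 6.03X.
At X = 0.46: [E] = 1.09, [B] = 2.77.
Kc = [B]^3 / ([E]) = 19.7 (mol/L)^2.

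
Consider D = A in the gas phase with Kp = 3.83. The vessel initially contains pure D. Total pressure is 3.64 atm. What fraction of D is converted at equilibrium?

Let X = conversion of D (basis 1 mol D); extent of reaction ξ = X.
At extent ξ: n_D = 1 − X; n_A = X.
Since Δν = 0, n_T = 1 throughout.
With p_i = (n_i/n_T)P, Kp = p_A / (p_D).
Substituting and setting equal to 3.83 gives a polynomial in X; the root in (0,1) is X = 0.793.

X = 0.793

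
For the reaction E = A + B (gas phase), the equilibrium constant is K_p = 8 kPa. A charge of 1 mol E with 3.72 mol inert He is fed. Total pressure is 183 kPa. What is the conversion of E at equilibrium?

Basis: 1 mol E initially; let X = conversion of E. Extent ξ = X.
Moles: n_E = 1 − X; n_A = X; n_B = X; n_I = 3.72 (inert).
Summing: n_T = 4.72 + X.
With p_i = (n_i/n_T)P, K_p = p_A p_B / (p_E).
Equating to 8 kPa and solving on 0 < X < 1: X = 0.373.

X = 0.373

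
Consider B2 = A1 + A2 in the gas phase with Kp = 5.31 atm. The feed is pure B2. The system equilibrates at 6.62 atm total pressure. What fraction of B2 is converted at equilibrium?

Let X = conversion of B2 (basis 1 mol B2); extent of reaction ξ = X.
At extent ξ: n_B2 = 1 − X; n_A1 = X; n_A2 = X.
Total moles n_T = 1 + X.
Mole fractions y_i = n_i/n_T; Kp = p_A1 p_A2 / (p_B2) with p_i = y_i·P.
Substituting and setting equal to 5.31 atm gives a polynomial in X; the root in (0,1) is X = 0.667.

X = 0.667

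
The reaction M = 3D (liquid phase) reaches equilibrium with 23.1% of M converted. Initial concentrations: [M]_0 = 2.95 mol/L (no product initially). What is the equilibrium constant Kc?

Kc = 3.77 (mol/L)^2

Let X = conversion of M.
Concentrations: [M] = 2.95 − 2.95X; [D] = 8.85X.
At X = 0.231: [M] = 2.27, [D] = 2.04.
Kc = [D]^3 / ([M]) = 3.77 (mol/L)^2.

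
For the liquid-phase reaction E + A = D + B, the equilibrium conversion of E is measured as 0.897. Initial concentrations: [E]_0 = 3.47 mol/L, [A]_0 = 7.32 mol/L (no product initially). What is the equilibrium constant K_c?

Let X = conversion of E.
Concentrations: [E] = 3.47 − 3.47X; [A] = 7.32 − 3.47X; [D] = 3.47X; [B] = 3.47X.
At X = 0.897: [E] = 0.357, [A] = 4.21, [D] = 3.11, [B] = 3.11.
K_c = [D] [B] / ([E] [A]) = 6.44.

K_c = 6.44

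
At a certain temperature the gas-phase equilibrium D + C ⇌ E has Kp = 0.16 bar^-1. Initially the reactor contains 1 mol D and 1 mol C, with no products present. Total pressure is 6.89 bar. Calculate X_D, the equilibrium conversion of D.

X = 0.310

Take 1 mol D as basis and let X be its fractional conversion, so ξ = X.
Species balance: n_D = 1 − X; n_C = 1 − X; n_E = X.
Total moles n_T = 2 − X.
With p_i = (n_i/n_T)P, Kp = p_E / (p_D p_C).
Equating to 0.16 bar^-1 and solving on 0 < X < 1: X = 0.310.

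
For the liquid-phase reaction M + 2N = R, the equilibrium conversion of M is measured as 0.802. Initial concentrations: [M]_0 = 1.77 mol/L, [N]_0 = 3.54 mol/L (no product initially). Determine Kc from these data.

Let X = conversion of M.
Concentrations: [M] = 1.77 − 1.77X; [N] = 3.54 − 3.54X; [R] = 1.77X.
At X = 0.802: [M] = 0.35, [N] = 0.701, [R] = 1.42.
Kc = [R] / ([M] [N]^2) = 8.24 (mol/L)^-2.

Kc = 8.24 (mol/L)^-2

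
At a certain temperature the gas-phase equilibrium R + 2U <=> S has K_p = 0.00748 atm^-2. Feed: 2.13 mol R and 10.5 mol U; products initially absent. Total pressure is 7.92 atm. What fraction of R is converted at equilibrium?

Take 2.13 mol R as basis and let X be its fractional conversion, so ξ = 2.13X.
At extent ξ: n_R = 2.13 − 2.13X; n_U = 10.5 − 4.26X; n_S = 2.13X.
Total moles n_T = 12.6 − 4.26X.
Mole fractions y_i = n_i/n_T; K_p = p_S / (p_R p_U^2) with p_i = y_i·P.
Setting this equal to 0.00748 atm^-2 and taking the physical root (0 < X < 1) gives X = 0.238.

X = 0.238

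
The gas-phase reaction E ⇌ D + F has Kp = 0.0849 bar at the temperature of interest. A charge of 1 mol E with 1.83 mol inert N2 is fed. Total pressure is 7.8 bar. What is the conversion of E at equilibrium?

X = 0.165

Take 1 mol E as basis and let X be its fractional conversion, so ξ = X.
Mole table: n_E = 1 − X; n_D = X; n_F = X; n_I = 1.83 (inert).
n_T = Σnᵢ = 2.83 + X.
y_i = n_i/n_T, p_i = y_i·P. Kp = p_D p_F / (p_E).
This yields a degree-2 equation in X; solving on (0,1), X = 0.165.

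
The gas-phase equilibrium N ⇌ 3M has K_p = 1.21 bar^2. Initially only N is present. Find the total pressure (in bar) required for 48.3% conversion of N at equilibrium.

P = 0.891 bar

Let X = conversion of N (basis 1 mol N); extent of reaction ξ = X.
Moles: n_N = 1 − X; n_M = 3X.
Total moles n_T = 1 + 2X.
K_p = p_M^3 / (p_N) with p_i = (n_i/n_T)·P.
At X = 0.483: the mole-fraction product g(X) = Π y_i^ν_i = 1.522. Since K_p = g(X)·P^{2}, P = (K_p/g)^(1/2) = (1.21/1.522)^(1/2) = 0.891 bar.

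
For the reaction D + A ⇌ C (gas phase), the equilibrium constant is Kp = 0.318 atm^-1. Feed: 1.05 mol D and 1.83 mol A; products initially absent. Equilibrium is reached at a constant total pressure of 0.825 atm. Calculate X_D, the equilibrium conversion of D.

Let X = conversion of D (basis 1.05 mol D); extent of reaction ξ = 1.05X.
Mole table: n_D = 1.05 − 1.05X; n_A = 1.83 − 1.05X; n_C = 1.05X.
n_T = Σnᵢ = 2.88 − 1.05X.
y_i = n_i/n_T, p_i = y_i·P. Kp = p_C / (p_D p_A).
This yields a degree-2 equation in X; solving on (0,1), X = 0.139.

X = 0.139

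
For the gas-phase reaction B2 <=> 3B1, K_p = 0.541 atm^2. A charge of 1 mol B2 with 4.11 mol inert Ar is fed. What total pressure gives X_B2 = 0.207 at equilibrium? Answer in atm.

Basis: 1 mol B2 initially; let X = conversion of B2. Extent ξ = X.
Mole table: n_B2 = 1 − X; n_B1 = 3X; n_I = 4.11 (inert).
n_T = Σnᵢ = 5.11 + 2X.
K_p = p_B1^3 / (p_B2) with p_i = (n_i/n_T)·P.
At X = 0.207: the mole-fraction product g(X) = Π y_i^ν_i = 0.009897. Since K_p = g(X)·P^{2}, P = (K_p/g)^(1/2) = (0.541/0.009897)^(1/2) = 7.39 atm.

P = 7.39 atm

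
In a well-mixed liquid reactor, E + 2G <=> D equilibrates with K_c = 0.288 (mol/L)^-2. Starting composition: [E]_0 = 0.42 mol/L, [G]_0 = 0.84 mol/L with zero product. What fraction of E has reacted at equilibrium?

Let X = conversion of E; extent ξ = 0.42·X mol/L.
Concentrations: [E] = 0.42 − 0.42X; [G] = 0.84 − 0.84X; [D] = 0.42X.
K_c = [D] / ([E] [G]^2).
This equals 0.288 at X = 0.133 (the root in 0 < X < 1).

X = 0.133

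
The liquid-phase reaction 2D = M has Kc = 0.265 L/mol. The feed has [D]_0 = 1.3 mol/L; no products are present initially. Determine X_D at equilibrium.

X = 0.319

Let X = conversion of D; extent ξ = 1.3X/2 mol/L.
Concentrations: [D] = 1.3 − 1.3X; [M] = 0.65X.
Kc = [M] / ([D]^2).
Setting equal to 0.265 and solving for X on (0,1) gives X = 0.319.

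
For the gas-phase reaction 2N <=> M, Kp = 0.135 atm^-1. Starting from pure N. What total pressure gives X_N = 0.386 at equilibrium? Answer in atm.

Basis: 1 mol N initially; let X = conversion of N. Extent ξ = 0.5X.
Moles: n_N = 1 − X; n_M = 0.5X.
n_T = Σnᵢ = 1 − 0.5X.
Kp = p_M / (p_N^2) with p_i = (n_i/n_T)·P.
At X = 0.386: the mole-fraction product g(X) = Π y_i^ν_i = 0.4131. Since Kp = g(X)·P^{-1}, P = (g/Kp)^(1/1) = (0.4131/0.135)^(1/1) = 3.06 atm.

P = 3.06 atm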